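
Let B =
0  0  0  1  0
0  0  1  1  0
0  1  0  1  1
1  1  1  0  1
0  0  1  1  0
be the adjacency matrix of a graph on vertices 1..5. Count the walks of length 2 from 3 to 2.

1

The number of length-2 walks from vertex 3 to vertex 2 is entry (3,2) of B^2, where B is the adjacency matrix.
B^2 = [[1, 1, 1, 0, 1], [1, 2, 1, 1, 2], [1, 1, 3, 2, 1], [0, 1, 2, 4, 1], [1, 2, 1, 1, 2]]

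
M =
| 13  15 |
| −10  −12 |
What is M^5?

tr M = 1 and det M = −6, so the characteristic polynomial is λ² − (1)λ + (−6) with roots −2 and 3.
Eigenvectors give P = [[−1, 3], [1, −2]] with P⁻¹ = [[2, 3], [1, 1]], and M = P·diag(−2, 3)·P⁻¹.
Then M^5 = P·diag(−32, 243)·P⁻¹ = [[32, 729], [−32, −486]] · [[2, 3], [1, 1]] = [[793, 825], [−550, −582]].

[[793, 825], [−550, −582]]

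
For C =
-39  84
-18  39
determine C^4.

[[81, 0], [0, 81]]

tr C = 0 and det C = -9, so the characteristic polynomial is λ² − (0)λ + (-9) with roots 3 and -3.
Eigenvectors give P = [[2, 7], [1, 3]] with P⁻¹ = [[-3, 7], [1, -2]], and C = P·diag(3, -3)·P⁻¹.
Then C^4 = P·diag(81, 81)·P⁻¹ = [[162, 567], [81, 243]] · [[-3, 7], [1, -2]] = [[81, 0], [0, 81]].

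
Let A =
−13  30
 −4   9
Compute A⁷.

[[−13117, 32790], [−4372, 10929]]

tr A = −4 and det A = 3, so the characteristic polynomial is λ² − (−4)λ + (3) with roots −1 and −3.
Eigenvectors give P = [[−5, −3], [−2, −1]] with P⁻¹ = [[1, −3], [−2, 5]], and A = P·diag(−1, −3)·P⁻¹.
Then A⁷ = P·diag(−1, −2187)·P⁻¹ = [[5, 6561], [2, 2187]] · [[1, −3], [−2, 5]] = [[−13117, 32790], [−4372, 10929]].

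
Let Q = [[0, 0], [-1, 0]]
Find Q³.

[[0, 0], [0, 0]]

Q is strictly triangular, hence nilpotent: Q² = 0, so Q³ = 0.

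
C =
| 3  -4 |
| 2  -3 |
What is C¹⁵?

[[3, -4], [2, -3]]

C² = I (check: tr C = 0 and det C = -1), so C¹⁵ = C since 15 is odd.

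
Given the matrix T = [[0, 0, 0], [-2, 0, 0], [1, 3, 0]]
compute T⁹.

[[0, 0, 0], [0, 0, 0], [0, 0, 0]]

T is strictly triangular, hence nilpotent: T³ = 0, so T⁹ = 0.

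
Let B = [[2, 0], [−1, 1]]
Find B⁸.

[[256, 0], [−255, 1]]

tr B = 3 and det B = 2, so the characteristic polynomial is λ² − (3)λ + (2) with roots 2 and 1.
Eigenvectors give P = [[−1, 0], [1, 1]] with P⁻¹ = [[−1, 0], [1, 1]], and B = P·diag(2, 1)·P⁻¹.
Then B⁸ = P·diag(256, 1)·P⁻¹ = [[−256, 0], [256, 1]] · [[−1, 0], [1, 1]] = [[256, 0], [−255, 1]].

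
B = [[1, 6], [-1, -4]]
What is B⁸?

tr B = -3 and det B = 2, so the characteristic polynomial is λ² − (-3)λ + (2) with roots -1 and -2.
Eigenvectors give P = [[3, -2], [-1, 1]] with P⁻¹ = [[1, 2], [1, 3]], and B = P·diag(-1, -2)·P⁻¹.
Then B⁸ = P·diag(1, 256)·P⁻¹ = [[3, -512], [-1, 256]] · [[1, 2], [1, 3]] = [[-509, -1530], [255, 766]].

[[-509, -1530], [255, 766]]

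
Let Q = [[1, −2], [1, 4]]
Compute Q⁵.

tr Q = 5 and det Q = 6, so the characteristic polynomial is λ² − (5)λ + (6) with roots 2 and 3.
Eigenvectors give P = [[2, −1], [−1, 1]] with P⁻¹ = [[1, 1], [1, 2]], and Q = P·diag(2, 3)·P⁻¹.
Then Q⁵ = P·diag(32, 243)·P⁻¹ = [[64, −243], [−32, 243]] · [[1, 1], [1, 2]] = [[−179, −422], [211, 454]].

[[−179, −422], [211, 454]]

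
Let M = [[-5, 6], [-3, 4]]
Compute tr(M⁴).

tr M = -1 and det M = -2, so the characteristic polynomial is λ² − (-1)λ + (-2) with roots 1 and -2.
Eigenvectors give P = [[1, -2], [1, -1]] with P⁻¹ = [[-1, 2], [-1, 1]], and M = P·diag(1, -2)·P⁻¹.
Then M⁴ = P·diag(1, 16)·P⁻¹ = [[1, -32], [1, -16]] · [[-1, 2], [-1, 1]] = [[31, -30], [15, -14]].

17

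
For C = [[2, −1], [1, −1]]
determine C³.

C² = [[3, −1], [1, 0]]
C³ = [[5, −2], [2, −1]]

[[5, −2], [2, −1]]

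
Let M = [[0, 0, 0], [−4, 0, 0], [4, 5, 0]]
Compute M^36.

[[0, 0, 0], [0, 0, 0], [0, 0, 0]]

M is strictly triangular, hence nilpotent: M^3 = 0, so M^36 = 0.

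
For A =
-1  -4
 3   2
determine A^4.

[[109, 76], [-57, 52]]

A^2 = [[-11, -4], [3, -8]]
A^3 = [[-1, 36], [-27, -28]]
A^4 = [[109, 76], [-57, 52]]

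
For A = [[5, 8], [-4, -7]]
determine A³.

tr A = -2 and det A = -3, so the characteristic polynomial is λ² − (-2)λ + (-3) with roots -3 and 1.
Eigenvectors give P = [[1, -2], [-1, 1]] with P⁻¹ = [[-1, -2], [-1, -1]], and A = P·diag(-3, 1)·P⁻¹.
Then A³ = P·diag(-27, 1)·P⁻¹ = [[-27, -2], [27, 1]] · [[-1, -2], [-1, -1]] = [[29, 56], [-28, -55]].

[[29, 56], [-28, -55]]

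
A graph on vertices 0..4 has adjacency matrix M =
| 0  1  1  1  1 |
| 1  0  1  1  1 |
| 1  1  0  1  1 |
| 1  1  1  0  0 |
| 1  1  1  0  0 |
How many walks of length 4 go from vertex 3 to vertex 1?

The number of length-4 walks from vertex 3 to vertex 1 is entry (3,1) of M⁴, where M is the adjacency matrix.
M² = [[4, 3, 3, 2, 2], [3, 4, 3, 2, 2], [3, 3, 4, 2, 2], [2, 2, 2, 3, 3], [2, 2, 2, 3, 3]]
M³ = [[10, 11, 11, 10, 10], [11, 10, 11, 10, 10], [11, 11, 10, 10, 10], [10, 10, 10, 6, 6], [10, 10, 10, 6, 6]]
M⁴ = [[42, 41, 41, 32, 32], [41, 42, 41, 32, 32], [41, 41, 42, 32, 32], [32, 32, 32, 30, 30], [32, 32, 32, 30, 30]]

32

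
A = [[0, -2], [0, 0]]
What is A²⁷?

[[0, 0], [0, 0]]

A is strictly triangular, hence nilpotent: A² = 0, so A²⁷ = 0.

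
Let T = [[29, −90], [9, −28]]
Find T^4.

[[151, −450], [45, −134]]

tr T = 1 and det T = −2, so the characteristic polynomial is λ² − (1)λ + (−2) with roots −1 and 2.
Eigenvectors give P = [[−3, 10], [−1, 3]] with P⁻¹ = [[3, −10], [1, −3]], and T = P·diag(−1, 2)·P⁻¹.
Then T^4 = P·diag(1, 16)·P⁻¹ = [[−3, 160], [−1, 48]] · [[3, −10], [1, −3]] = [[151, −450], [45, −134]].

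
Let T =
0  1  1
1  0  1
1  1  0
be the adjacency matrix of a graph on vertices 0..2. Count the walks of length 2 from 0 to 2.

1

The number of length-2 walks from vertex 0 to vertex 2 is entry (0,2) of T^2, where T is the adjacency matrix.
T^2 = [[2, 1, 1], [1, 2, 1], [1, 1, 2]]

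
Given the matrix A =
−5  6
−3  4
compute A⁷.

[[−257, 258], [−129, 130]]

tr A = −1 and det A = −2, so the characteristic polynomial is λ² − (−1)λ + (−2) with roots −2 and 1.
Eigenvectors give P = [[−2, 1], [−1, 1]] with P⁻¹ = [[−1, 1], [−1, 2]], and A = P·diag(−2, 1)·P⁻¹.
Then A⁷ = P·diag(−128, 1)·P⁻¹ = [[256, 1], [128, 1]] · [[−1, 1], [−1, 2]] = [[−257, 258], [−129, 130]].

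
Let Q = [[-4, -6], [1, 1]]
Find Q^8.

tr Q = -3 and det Q = 2, so the characteristic polynomial is λ² − (-3)λ + (2) with roots -1 and -2.
Eigenvectors give P = [[2, -3], [-1, 1]] with P⁻¹ = [[-1, -3], [-1, -2]], and Q = P·diag(-1, -2)·P⁻¹.
Then Q^8 = P·diag(1, 256)·P⁻¹ = [[2, -768], [-1, 256]] · [[-1, -3], [-1, -2]] = [[766, 1530], [-255, -509]].

[[766, 1530], [-255, -509]]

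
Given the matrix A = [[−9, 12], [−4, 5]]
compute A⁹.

tr A = −4 and det A = 3, so the characteristic polynomial is λ² − (−4)λ + (3) with roots −3 and −1.
Eigenvectors give P = [[2, 3], [1, 2]] with P⁻¹ = [[2, −3], [−1, 2]], and A = P·diag(−3, −1)·P⁻¹.
Then A⁹ = P·diag(−19683, −1)·P⁻¹ = [[−39366, −3], [−19683, −2]] · [[2, −3], [−1, 2]] = [[−78729, 118092], [−39364, 59045]].

[[−78729, 118092], [−39364, 59045]]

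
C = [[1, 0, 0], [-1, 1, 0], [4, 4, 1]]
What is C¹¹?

C = I + N where N = [[0, 0, 0], [-1, 0, 0], [4, 4, 0]] is strictly lower-triangular, so N³ = 0.
(I + N)¹¹ = I + 11·N + 55·N² = [[1, 0, 0], [-11, 1, 0], [-176, 44, 1]].

[[1, 0, 0], [-11, 1, 0], [-176, 44, 1]]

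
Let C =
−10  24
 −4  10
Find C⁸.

[[256, 0], [0, 256]]

tr C = 0 and det C = −4, so the characteristic polynomial is λ² − (0)λ + (−4) with roots −2 and 2.
Eigenvectors give P = [[3, 2], [1, 1]] with P⁻¹ = [[1, −2], [−1, 3]], and C = P·diag(−2, 2)·P⁻¹.
Then C⁸ = P·diag(256, 256)·P⁻¹ = [[768, 512], [256, 256]] · [[1, −2], [−1, 3]] = [[256, 0], [0, 256]].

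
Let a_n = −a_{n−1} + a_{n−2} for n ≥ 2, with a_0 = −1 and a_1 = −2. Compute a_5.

−7

With companion matrix Q = [[−1, 1], [1, 0]], [a_n, a_{n−1}]ᵀ = Q·[a_{n−1}, a_{n−2}]ᵀ, so [a_5, a_4]ᵀ = Q^4·[a_1, a_0]ᵀ.
Q^4 = [[5, −3], [−3, 2]], giving [a_5, a_4]ᵀ = [[−7], [4]].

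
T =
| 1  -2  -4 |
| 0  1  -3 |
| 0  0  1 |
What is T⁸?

[[1, -16, 136], [0, 1, -24], [0, 0, 1]]

T = I + N where N = [[0, -2, -4], [0, 0, -3], [0, 0, 0]] is strictly upper-triangular, so N³ = 0.
(I + N)⁸ = I + 8·N + 28·N² = [[1, -16, 136], [0, 1, -24], [0, 0, 1]].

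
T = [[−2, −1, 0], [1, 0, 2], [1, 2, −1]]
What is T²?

[[3, 2, −2], [0, 3, −2], [−1, −3, 5]]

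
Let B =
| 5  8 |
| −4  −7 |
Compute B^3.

[[29, 56], [−28, −55]]

tr B = −2 and det B = −3, so the characteristic polynomial is λ² − (−2)λ + (−3) with roots 1 and −3.
Eigenvectors give P = [[2, −1], [−1, 1]] with P⁻¹ = [[1, 1], [1, 2]], and B = P·diag(1, −3)·P⁻¹.
Then B^3 = P·diag(1, −27)·P⁻¹ = [[2, 27], [−1, −27]] · [[1, 1], [1, 2]] = [[29, 56], [−28, −55]].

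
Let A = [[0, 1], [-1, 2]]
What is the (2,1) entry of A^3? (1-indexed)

A^2 = [[-1, 2], [-2, 3]]
A^3 = [[-2, 3], [-3, 4]]

-3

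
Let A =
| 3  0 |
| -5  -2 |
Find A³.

tr A = 1 and det A = -6, so the characteristic polynomial is λ² − (1)λ + (-6) with roots -2 and 3.
Eigenvectors give P = [[0, 1], [1, -1]] with P⁻¹ = [[1, 1], [1, 0]], and A = P·diag(-2, 3)·P⁻¹.
Then A³ = P·diag(-8, 27)·P⁻¹ = [[0, 27], [-8, -27]] · [[1, 1], [1, 0]] = [[27, 0], [-35, -8]].

[[27, 0], [-35, -8]]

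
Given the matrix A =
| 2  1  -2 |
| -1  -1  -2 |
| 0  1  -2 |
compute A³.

[[7, 2, 0], [0, 9, -10], [1, 4, 4]]

A² = [[3, -1, -2], [-1, -2, 8], [-1, -3, 2]]
A³ = [[7, 2, 0], [0, 9, -10], [1, 4, 4]]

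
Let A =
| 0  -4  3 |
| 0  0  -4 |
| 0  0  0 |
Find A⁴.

[[0, 0, 0], [0, 0, 0], [0, 0, 0]]

A is strictly triangular, hence nilpotent: A³ = 0, so A⁴ = 0.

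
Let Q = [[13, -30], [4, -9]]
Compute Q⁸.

[[39361, -98400], [13120, -32799]]

tr Q = 4 and det Q = 3, so the characteristic polynomial is λ² − (4)λ + (3) with roots 1 and 3.
Eigenvectors give P = [[-5, -3], [-2, -1]] with P⁻¹ = [[1, -3], [-2, 5]], and Q = P·diag(1, 3)·P⁻¹.
Then Q⁸ = P·diag(1, 6561)·P⁻¹ = [[-5, -19683], [-2, -6561]] · [[1, -3], [-2, 5]] = [[39361, -98400], [13120, -32799]].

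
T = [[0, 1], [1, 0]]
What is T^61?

[[0, 1], [1, 0]]

T² = I (check: tr T = 0 and det T = −1), so T^61 = T since 61 is odd.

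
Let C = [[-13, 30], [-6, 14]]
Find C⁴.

[[-59, 150], [-30, 76]]

tr C = 1 and det C = -2, so the characteristic polynomial is λ² − (1)λ + (-2) with roots 2 and -1.
Eigenvectors give P = [[2, 5], [1, 2]] with P⁻¹ = [[-2, 5], [1, -2]], and C = P·diag(2, -1)·P⁻¹.
Then C⁴ = P·diag(16, 1)·P⁻¹ = [[32, 5], [16, 2]] · [[-2, 5], [1, -2]] = [[-59, 150], [-30, 76]].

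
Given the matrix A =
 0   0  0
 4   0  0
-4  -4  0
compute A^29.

A is strictly triangular, hence nilpotent: A^3 = 0, so A^29 = 0.

[[0, 0, 0], [0, 0, 0], [0, 0, 0]]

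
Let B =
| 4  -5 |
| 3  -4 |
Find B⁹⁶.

[[1, 0], [0, 1]]

B² = I (check: tr B = 0 and det B = -1), so B⁹⁶ = I since 96 is even.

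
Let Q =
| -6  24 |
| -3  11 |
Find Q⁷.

tr Q = 5 and det Q = 6, so the characteristic polynomial is λ² − (5)λ + (6) with roots 3 and 2.
Eigenvectors give P = [[8, -3], [3, -1]] with P⁻¹ = [[-1, 3], [-3, 8]], and Q = P·diag(3, 2)·P⁻¹.
Then Q⁷ = P·diag(2187, 128)·P⁻¹ = [[17496, -384], [6561, -128]] · [[-1, 3], [-3, 8]] = [[-16344, 49416], [-6177, 18659]].

[[-16344, 49416], [-6177, 18659]]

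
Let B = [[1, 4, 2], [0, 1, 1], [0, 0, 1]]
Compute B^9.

B = I + N where N = [[0, 4, 2], [0, 0, 1], [0, 0, 0]] is strictly upper-triangular, so N^3 = 0.
(I + N)^9 = I + 9·N + 36·N^2 = [[1, 36, 162], [0, 1, 9], [0, 0, 1]].

[[1, 36, 162], [0, 1, 9], [0, 0, 1]]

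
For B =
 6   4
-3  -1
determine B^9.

tr B = 5 and det B = 6, so the characteristic polynomial is λ² − (5)λ + (6) with roots 3 and 2.
Eigenvectors give P = [[4, -1], [-3, 1]] with P⁻¹ = [[1, 1], [3, 4]], and B = P·diag(3, 2)·P⁻¹.
Then B^9 = P·diag(19683, 512)·P⁻¹ = [[78732, -512], [-59049, 512]] · [[1, 1], [3, 4]] = [[77196, 76684], [-57513, -57001]].

[[77196, 76684], [-57513, -57001]]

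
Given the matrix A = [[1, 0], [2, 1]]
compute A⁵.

[[1, 0], [10, 1]]

A = I + N where N = [[0, 0], [2, 0]] is strictly lower-triangular, so N² = 0.
(I + N)⁵ = I + 5·N = [[1, 0], [10, 1]].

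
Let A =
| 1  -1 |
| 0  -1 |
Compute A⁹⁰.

A² = I (check: tr A = 0 and det A = -1), so A⁹⁰ = I since 90 is even.

[[1, 0], [0, 1]]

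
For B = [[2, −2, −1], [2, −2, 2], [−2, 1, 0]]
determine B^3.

[[14, −8, −4], [8, −2, 8], [−8, 4, 6]]

B^2 = [[2, −1, −6], [−4, 2, −6], [−2, 2, 4]]
B^3 = [[14, −8, −4], [8, −2, 8], [−8, 4, 6]]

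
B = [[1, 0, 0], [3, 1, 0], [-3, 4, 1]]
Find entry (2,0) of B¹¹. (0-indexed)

B = I + N where N = [[0, 0, 0], [3, 0, 0], [-3, 4, 0]] is strictly lower-triangular, so N³ = 0.
(I + N)¹¹ = I + 11·N + 55·N² = [[1, 0, 0], [33, 1, 0], [627, 44, 1]].

627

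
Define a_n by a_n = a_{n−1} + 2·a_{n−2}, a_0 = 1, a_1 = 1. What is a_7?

85

With companion matrix Q = [[1, 2], [1, 0]], [a_n, a_{n−1}]ᵀ = Q·[a_{n−1}, a_{n−2}]ᵀ, so [a_7, a_6]ᵀ = Q⁶·[a_1, a_0]ᵀ.
Q⁶ = [[43, 42], [21, 22]], giving [a_7, a_6]ᵀ = [[85], [43]].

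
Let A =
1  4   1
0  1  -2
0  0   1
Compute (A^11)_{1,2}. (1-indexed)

A = I + N where N = [[0, 4, 1], [0, 0, -2], [0, 0, 0]] is strictly upper-triangular, so N^3 = 0.
(I + N)^11 = I + 11·N + 55·N^2 = [[1, 44, -429], [0, 1, -22], [0, 0, 1]].

44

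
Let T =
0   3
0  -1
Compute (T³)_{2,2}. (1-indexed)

-1

T² = [[0, -3], [0, 1]]
T³ = [[0, 3], [0, -1]]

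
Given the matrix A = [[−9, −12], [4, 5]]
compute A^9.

[[−78729, −118092], [39364, 59045]]

tr A = −4 and det A = 3, so the characteristic polynomial is λ² − (−4)λ + (3) with roots −1 and −3.
Eigenvectors give P = [[−3, −2], [2, 1]] with P⁻¹ = [[1, 2], [−2, −3]], and A = P·diag(−1, −3)·P⁻¹.
Then A^9 = P·diag(−1, −19683)·P⁻¹ = [[3, 39366], [−2, −19683]] · [[1, 2], [−2, −3]] = [[−78729, −118092], [39364, 59045]].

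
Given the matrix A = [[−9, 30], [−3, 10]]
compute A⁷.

[[−9, 30], [−3, 10]]

A² = A (a projection; rank 1, trace 1), so A⁷ = A.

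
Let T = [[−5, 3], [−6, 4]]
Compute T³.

[[−17, 9], [−18, 10]]

tr T = −1 and det T = −2, so the characteristic polynomial is λ² − (−1)λ + (−2) with roots 1 and −2.
Eigenvectors give P = [[−1, 1], [−2, 1]] with P⁻¹ = [[1, −1], [2, −1]], and T = P·diag(1, −2)·P⁻¹.
Then T³ = P·diag(1, −8)·P⁻¹ = [[−1, −8], [−2, −8]] · [[1, −1], [2, −1]] = [[−17, 9], [−18, 10]].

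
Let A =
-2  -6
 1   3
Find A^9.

[[-2, -6], [1, 3]]

A² = A (a projection; rank 1, trace 1), so A^9 = A.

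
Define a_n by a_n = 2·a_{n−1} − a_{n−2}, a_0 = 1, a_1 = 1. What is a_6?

1

With companion matrix Q = [[2, −1], [1, 0]], [a_n, a_{n−1}]ᵀ = Q·[a_{n−1}, a_{n−2}]ᵀ, so [a_6, a_5]ᵀ = Q⁵·[a_1, a_0]ᵀ.
Q⁵ = [[6, −5], [5, −4]], giving [a_6, a_5]ᵀ = [[1], [1]].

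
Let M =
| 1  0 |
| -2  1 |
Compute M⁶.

M = I + N where N = [[0, 0], [-2, 0]] is strictly lower-triangular, so N² = 0.
(I + N)⁶ = I + 6·N = [[1, 0], [-12, 1]].

[[1, 0], [-12, 1]]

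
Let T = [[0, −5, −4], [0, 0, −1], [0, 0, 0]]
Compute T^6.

[[0, 0, 0], [0, 0, 0], [0, 0, 0]]

T is strictly triangular, hence nilpotent: T^3 = 0, so T^6 = 0.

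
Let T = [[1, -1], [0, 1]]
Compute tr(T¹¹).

T = I + N where N = [[0, -1], [0, 0]] is strictly upper-triangular, so N² = 0.
(I + N)¹¹ = I + 11·N = [[1, -11], [0, 1]].

2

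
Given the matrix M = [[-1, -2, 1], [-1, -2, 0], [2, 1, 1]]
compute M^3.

M^2 = [[5, 7, 0], [3, 6, -1], [-1, -5, 3]]
M^3 = [[-12, -24, 5], [-11, -19, 2], [12, 15, 2]]

[[-12, -24, 5], [-11, -19, 2], [12, 15, 2]]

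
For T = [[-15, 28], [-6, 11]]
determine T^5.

[[-1695, 3388], [-726, 1451]]

tr T = -4 and det T = 3, so the characteristic polynomial is λ² − (-4)λ + (3) with roots -3 and -1.
Eigenvectors give P = [[7, 2], [3, 1]] with P⁻¹ = [[1, -2], [-3, 7]], and T = P·diag(-3, -1)·P⁻¹.
Then T^5 = P·diag(-243, -1)·P⁻¹ = [[-1701, -2], [-729, -1]] · [[1, -2], [-3, 7]] = [[-1695, 3388], [-726, 1451]].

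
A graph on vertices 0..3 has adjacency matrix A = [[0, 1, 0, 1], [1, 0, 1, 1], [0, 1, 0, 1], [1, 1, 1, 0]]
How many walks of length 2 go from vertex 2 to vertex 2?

2

The number of length-2 walks from vertex 2 to vertex 2 is entry (2,2) of A², where A is the adjacency matrix.
A² = [[2, 1, 2, 1], [1, 3, 1, 2], [2, 1, 2, 1], [1, 2, 1, 3]]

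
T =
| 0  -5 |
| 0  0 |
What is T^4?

T is strictly triangular, hence nilpotent: T^2 = 0, so T^4 = 0.

[[0, 0], [0, 0]]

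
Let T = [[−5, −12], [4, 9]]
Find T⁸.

tr T = 4 and det T = 3, so the characteristic polynomial is λ² − (4)λ + (3) with roots 3 and 1.
Eigenvectors give P = [[−3, −2], [2, 1]] with P⁻¹ = [[1, 2], [−2, −3]], and T = P·diag(3, 1)·P⁻¹.
Then T⁸ = P·diag(6561, 1)·P⁻¹ = [[−19683, −2], [13122, 1]] · [[1, 2], [−2, −3]] = [[−19679, −39360], [13120, 26241]].

[[−19679, −39360], [13120, 26241]]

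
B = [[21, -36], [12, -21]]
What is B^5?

[[1701, -2916], [972, -1701]]

tr B = 0 and det B = -9, so the characteristic polynomial is λ² − (0)λ + (-9) with roots -3 and 3.
Eigenvectors give P = [[3, 2], [2, 1]] with P⁻¹ = [[-1, 2], [2, -3]], and B = P·diag(-3, 3)·P⁻¹.
Then B^5 = P·diag(-243, 243)·P⁻¹ = [[-729, 486], [-486, 243]] · [[-1, 2], [2, -3]] = [[1701, -2916], [972, -1701]].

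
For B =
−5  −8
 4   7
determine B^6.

tr B = 2 and det B = −3, so the characteristic polynomial is λ² − (2)λ + (−3) with roots 3 and −1.
Eigenvectors give P = [[−1, −2], [1, 1]] with P⁻¹ = [[1, 2], [−1, −1]], and B = P·diag(3, −1)·P⁻¹.
Then B^6 = P·diag(729, 1)·P⁻¹ = [[−729, −2], [729, 1]] · [[1, 2], [−1, −1]] = [[−727, −1456], [728, 1457]].

[[−727, −1456], [728, 1457]]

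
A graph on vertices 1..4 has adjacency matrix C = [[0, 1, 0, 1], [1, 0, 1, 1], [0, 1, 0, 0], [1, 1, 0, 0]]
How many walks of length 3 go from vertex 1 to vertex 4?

The number of length-3 walks from vertex 1 to vertex 4 is entry (1,4) of C³, where C is the adjacency matrix.
C² = [[2, 1, 1, 1], [1, 3, 0, 1], [1, 0, 1, 1], [1, 1, 1, 2]]
C³ = [[2, 4, 1, 3], [4, 2, 3, 4], [1, 3, 0, 1], [3, 4, 1, 2]]

3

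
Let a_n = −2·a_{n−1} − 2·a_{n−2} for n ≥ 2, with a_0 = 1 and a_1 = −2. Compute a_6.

−8

With companion matrix C = [[−2, −2], [1, 0]], [a_n, a_{n−1}]ᵀ = C·[a_{n−1}, a_{n−2}]ᵀ, so [a_6, a_5]ᵀ = C⁵·[a_1, a_0]ᵀ.
C⁵ = [[8, 8], [−4, 0]], giving [a_6, a_5]ᵀ = [[−8], [8]].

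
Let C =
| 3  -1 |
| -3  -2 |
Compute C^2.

[[12, -1], [-3, 7]]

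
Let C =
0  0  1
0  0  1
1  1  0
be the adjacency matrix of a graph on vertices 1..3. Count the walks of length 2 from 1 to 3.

0

The number of length-2 walks from vertex 1 to vertex 3 is entry (1,3) of C², where C is the adjacency matrix.
C² = [[1, 1, 0], [1, 1, 0], [0, 0, 2]]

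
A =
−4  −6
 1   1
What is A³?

[[−22, −42], [7, 13]]

tr A = −3 and det A = 2, so the characteristic polynomial is λ² − (−3)λ + (2) with roots −1 and −2.
Eigenvectors give P = [[2, 3], [−1, −1]] with P⁻¹ = [[−1, −3], [1, 2]], and A = P·diag(−1, −2)·P⁻¹.
Then A³ = P·diag(−1, −8)·P⁻¹ = [[−2, −24], [1, 8]] · [[−1, −3], [1, 2]] = [[−22, −42], [7, 13]].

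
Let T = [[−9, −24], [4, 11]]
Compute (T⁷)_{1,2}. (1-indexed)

−13128

tr T = 2 and det T = −3, so the characteristic polynomial is λ² − (2)λ + (−3) with roots −1 and 3.
Eigenvectors give P = [[−3, 2], [1, −1]] with P⁻¹ = [[−1, −2], [−1, −3]], and T = P·diag(−1, 3)·P⁻¹.
Then T⁷ = P·diag(−1, 2187)·P⁻¹ = [[3, 4374], [−1, −2187]] · [[−1, −2], [−1, −3]] = [[−4377, −13128], [2188, 6563]].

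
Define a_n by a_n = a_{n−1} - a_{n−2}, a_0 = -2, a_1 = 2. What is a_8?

With companion matrix A = [[1, -1], [1, 0]], [a_n, a_{n−1}]ᵀ = A·[a_{n−1}, a_{n−2}]ᵀ, so [a_8, a_7]ᵀ = A⁷·[a_1, a_0]ᵀ.
A⁷ = [[1, -1], [1, 0]], giving [a_8, a_7]ᵀ = [[4], [2]].

4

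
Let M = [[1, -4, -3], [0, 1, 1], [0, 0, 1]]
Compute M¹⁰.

M = I + N where N = [[0, -4, -3], [0, 0, 1], [0, 0, 0]] is strictly upper-triangular, so N³ = 0.
(I + N)¹⁰ = I + 10·N + 45·N² = [[1, -40, -210], [0, 1, 10], [0, 0, 1]].

[[1, -40, -210], [0, 1, 10], [0, 0, 1]]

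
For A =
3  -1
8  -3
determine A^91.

[[3, -1], [8, -3]]

A² = I (check: tr A = 0 and det A = -1), so A^91 = A since 91 is odd.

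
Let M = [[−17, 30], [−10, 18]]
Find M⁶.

[[−1931, 3990], [−1330, 2724]]

tr M = 1 and det M = −6, so the characteristic polynomial is λ² − (1)λ + (−6) with roots 3 and −2.
Eigenvectors give P = [[−3, 2], [−2, 1]] with P⁻¹ = [[1, −2], [2, −3]], and M = P·diag(3, −2)·P⁻¹.
Then M⁶ = P·diag(729, 64)·P⁻¹ = [[−2187, 128], [−1458, 64]] · [[1, −2], [2, −3]] = [[−1931, 3990], [−1330, 2724]].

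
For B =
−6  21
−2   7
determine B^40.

[[−6, 21], [−2, 7]]

B² = B (a projection; rank 1, trace 1), so B^40 = B.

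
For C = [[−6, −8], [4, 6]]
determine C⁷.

[[−384, −512], [256, 384]]

tr C = 0 and det C = −4, so the characteristic polynomial is λ² − (0)λ + (−4) with roots 2 and −2.
Eigenvectors give P = [[1, 2], [−1, −1]] with P⁻¹ = [[−1, −2], [1, 1]], and C = P·diag(2, −2)·P⁻¹.
Then C⁷ = P·diag(128, −128)·P⁻¹ = [[128, −256], [−128, 128]] · [[−1, −2], [1, 1]] = [[−384, −512], [256, 384]].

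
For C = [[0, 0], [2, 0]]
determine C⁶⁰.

C is strictly triangular, hence nilpotent: C² = 0, so C⁶⁰ = 0.

[[0, 0], [0, 0]]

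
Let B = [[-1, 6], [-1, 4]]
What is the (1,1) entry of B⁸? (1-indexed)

tr B = 3 and det B = 2, so the characteristic polynomial is λ² − (3)λ + (2) with roots 1 and 2.
Eigenvectors give P = [[3, 2], [1, 1]] with P⁻¹ = [[1, -2], [-1, 3]], and B = P·diag(1, 2)·P⁻¹.
Then B⁸ = P·diag(1, 256)·P⁻¹ = [[3, 512], [1, 256]] · [[1, -2], [-1, 3]] = [[-509, 1530], [-255, 766]].

-509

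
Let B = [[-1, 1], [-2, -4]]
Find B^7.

[[1931, 2059], [-4118, -4246]]

tr B = -5 and det B = 6, so the characteristic polynomial is λ² − (-5)λ + (6) with roots -2 and -3.
Eigenvectors give P = [[-1, -1], [1, 2]] with P⁻¹ = [[-2, -1], [1, 1]], and B = P·diag(-2, -3)·P⁻¹.
Then B^7 = P·diag(-128, -2187)·P⁻¹ = [[128, 2187], [-128, -4374]] · [[-2, -1], [1, 1]] = [[1931, 2059], [-4118, -4246]].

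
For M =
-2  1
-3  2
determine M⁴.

M² = I (check: tr M = 0 and det M = -1), so M⁴ = I since 4 is even.

[[1, 0], [0, 1]]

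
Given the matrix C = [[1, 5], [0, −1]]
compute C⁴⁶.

[[1, 0], [0, 1]]

C² = I (check: tr C = 0 and det C = −1), so C⁴⁶ = I since 46 is even.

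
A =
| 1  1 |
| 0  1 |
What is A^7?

[[1, 7], [0, 1]]

A = I + N where N = [[0, 1], [0, 0]] is strictly upper-triangular, so N^2 = 0.
(I + N)^7 = I + 7·N = [[1, 7], [0, 1]].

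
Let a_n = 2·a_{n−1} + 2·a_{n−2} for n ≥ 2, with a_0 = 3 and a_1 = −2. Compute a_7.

With companion matrix Q = [[2, 2], [1, 0]], [a_n, a_{n−1}]ᵀ = Q·[a_{n−1}, a_{n−2}]ᵀ, so [a_7, a_6]ᵀ = Q⁶·[a_1, a_0]ᵀ.
Q⁶ = [[328, 240], [120, 88]], giving [a_7, a_6]ᵀ = [[64], [24]].

64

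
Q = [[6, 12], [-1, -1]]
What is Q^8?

tr Q = 5 and det Q = 6, so the characteristic polynomial is λ² − (5)λ + (6) with roots 3 and 2.
Eigenvectors give P = [[4, -3], [-1, 1]] with P⁻¹ = [[1, 3], [1, 4]], and Q = P·diag(3, 2)·P⁻¹.
Then Q^8 = P·diag(6561, 256)·P⁻¹ = [[26244, -768], [-6561, 256]] · [[1, 3], [1, 4]] = [[25476, 75660], [-6305, -18659]].

[[25476, 75660], [-6305, -18659]]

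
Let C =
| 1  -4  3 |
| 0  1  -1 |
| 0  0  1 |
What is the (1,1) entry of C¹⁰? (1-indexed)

C = I + N where N = [[0, -4, 3], [0, 0, -1], [0, 0, 0]] is strictly upper-triangular, so N³ = 0.
(I + N)¹⁰ = I + 10·N + 45·N² = [[1, -40, 210], [0, 1, -10], [0, 0, 1]].

1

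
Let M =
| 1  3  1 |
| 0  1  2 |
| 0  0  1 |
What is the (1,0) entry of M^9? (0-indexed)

0

M = I + N where N = [[0, 3, 1], [0, 0, 2], [0, 0, 0]] is strictly upper-triangular, so N^3 = 0.
(I + N)^9 = I + 9·N + 36·N^2 = [[1, 27, 225], [0, 1, 18], [0, 0, 1]].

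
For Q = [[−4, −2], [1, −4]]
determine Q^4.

[[68, 448], [−224, 68]]

Q^2 = [[14, 16], [−8, 14]]
Q^3 = [[−40, −92], [46, −40]]
Q^4 = [[68, 448], [−224, 68]]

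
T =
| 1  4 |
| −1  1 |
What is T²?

[[−3, 8], [−2, −3]]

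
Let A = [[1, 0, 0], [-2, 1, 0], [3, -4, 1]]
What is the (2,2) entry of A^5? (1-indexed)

A = I + N where N = [[0, 0, 0], [-2, 0, 0], [3, -4, 0]] is strictly lower-triangular, so N^3 = 0.
(I + N)^5 = I + 5·N + 10·N^2 = [[1, 0, 0], [-10, 1, 0], [95, -20, 1]].

1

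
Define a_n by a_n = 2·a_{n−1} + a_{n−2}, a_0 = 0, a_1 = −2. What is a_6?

−140

With companion matrix B = [[2, 1], [1, 0]], [a_n, a_{n−1}]ᵀ = B·[a_{n−1}, a_{n−2}]ᵀ, so [a_6, a_5]ᵀ = B⁵·[a_1, a_0]ᵀ.
B⁵ = [[70, 29], [29, 12]], giving [a_6, a_5]ᵀ = [[−140], [−58]].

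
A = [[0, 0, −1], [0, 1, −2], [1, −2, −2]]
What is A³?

A² = [[−1, 2, 2], [−2, 5, 2], [−2, 2, 7]]
A³ = [[2, −2, −7], [2, 1, −12], [7, −12, −16]]

[[2, −2, −7], [2, 1, −12], [7, −12, −16]]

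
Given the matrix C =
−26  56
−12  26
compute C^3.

tr C = 0 and det C = −4, so the characteristic polynomial is λ² − (0)λ + (−4) with roots −2 and 2.
Eigenvectors give P = [[7, 2], [3, 1]] with P⁻¹ = [[1, −2], [−3, 7]], and C = P·diag(−2, 2)·P⁻¹.
Then C^3 = P·diag(−8, 8)·P⁻¹ = [[−56, 16], [−24, 8]] · [[1, −2], [−3, 7]] = [[−104, 224], [−48, 104]].

[[−104, 224], [−48, 104]]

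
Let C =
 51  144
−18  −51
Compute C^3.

[[459, 1296], [−162, −459]]

tr C = 0 and det C = −9, so the characteristic polynomial is λ² − (0)λ + (−9) with roots 3 and −3.
Eigenvectors give P = [[−3, −8], [1, 3]] with P⁻¹ = [[−3, −8], [1, 3]], and C = P·diag(3, −3)·P⁻¹.
Then C^3 = P·diag(27, −27)·P⁻¹ = [[−81, 216], [27, −81]] · [[−3, −8], [1, 3]] = [[459, 1296], [−162, −459]].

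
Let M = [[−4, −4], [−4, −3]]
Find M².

[[32, 28], [28, 25]]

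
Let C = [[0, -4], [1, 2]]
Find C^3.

[[-8, 0], [0, -8]]

C^2 = [[-4, -8], [2, 0]]
C^3 = [[-8, 0], [0, -8]]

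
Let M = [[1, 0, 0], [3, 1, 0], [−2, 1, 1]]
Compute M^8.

[[1, 0, 0], [24, 1, 0], [68, 8, 1]]

M = I + N where N = [[0, 0, 0], [3, 0, 0], [−2, 1, 0]] is strictly lower-triangular, so N^3 = 0.
(I + N)^8 = I + 8·N + 28·N^2 = [[1, 0, 0], [24, 1, 0], [68, 8, 1]].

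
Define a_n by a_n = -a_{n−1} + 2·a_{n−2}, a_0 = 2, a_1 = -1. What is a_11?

With companion matrix Q = [[-1, 2], [1, 0]], [a_n, a_{n−1}]ᵀ = Q·[a_{n−1}, a_{n−2}]ᵀ, so [a_11, a_10]ᵀ = Q^10·[a_1, a_0]ᵀ.
Q^10 = [[683, -682], [-341, 342]], giving [a_11, a_10]ᵀ = [[-2047], [1025]].

-2047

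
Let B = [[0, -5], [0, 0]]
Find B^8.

[[0, 0], [0, 0]]

B is strictly triangular, hence nilpotent: B^2 = 0, so B^8 = 0.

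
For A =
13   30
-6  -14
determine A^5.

[[133, 330], [-66, -164]]

tr A = -1 and det A = -2, so the characteristic polynomial is λ² − (-1)λ + (-2) with roots -2 and 1.
Eigenvectors give P = [[-2, 5], [1, -2]] with P⁻¹ = [[2, 5], [1, 2]], and A = P·diag(-2, 1)·P⁻¹.
Then A^5 = P·diag(-32, 1)·P⁻¹ = [[64, 5], [-32, -2]] · [[2, 5], [1, 2]] = [[133, 330], [-66, -164]].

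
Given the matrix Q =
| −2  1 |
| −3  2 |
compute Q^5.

Q² = I (check: tr Q = 0 and det Q = −1), so Q^5 = Q since 5 is odd.

[[−2, 1], [−3, 2]]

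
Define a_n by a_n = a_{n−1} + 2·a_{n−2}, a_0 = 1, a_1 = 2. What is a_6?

64

With companion matrix M = [[1, 2], [1, 0]], [a_n, a_{n−1}]ᵀ = M·[a_{n−1}, a_{n−2}]ᵀ, so [a_6, a_5]ᵀ = M^5·[a_1, a_0]ᵀ.
M^5 = [[21, 22], [11, 10]], giving [a_6, a_5]ᵀ = [[64], [32]].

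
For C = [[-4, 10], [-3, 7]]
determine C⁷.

[[-634, 1270], [-381, 763]]

tr C = 3 and det C = 2, so the characteristic polynomial is λ² − (3)λ + (2) with roots 1 and 2.
Eigenvectors give P = [[2, -5], [1, -3]] with P⁻¹ = [[3, -5], [1, -2]], and C = P·diag(1, 2)·P⁻¹.
Then C⁷ = P·diag(1, 128)·P⁻¹ = [[2, -640], [1, -384]] · [[3, -5], [1, -2]] = [[-634, 1270], [-381, 763]].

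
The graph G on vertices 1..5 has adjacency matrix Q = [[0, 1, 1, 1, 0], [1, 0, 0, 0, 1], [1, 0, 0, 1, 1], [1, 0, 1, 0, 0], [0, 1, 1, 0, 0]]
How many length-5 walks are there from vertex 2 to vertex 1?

The number of length-5 walks from vertex 2 to vertex 1 is entry (2,1) of Q⁵, where Q is the adjacency matrix.
Q² = [[3, 0, 1, 1, 2], [0, 2, 2, 1, 0], [1, 2, 3, 1, 0], [1, 1, 1, 2, 1], [2, 0, 0, 1, 2]]
Q³ = [[2, 5, 6, 4, 1], [5, 0, 1, 2, 4], [6, 1, 2, 4, 5], [4, 2, 4, 2, 2], [1, 4, 5, 2, 0]]
Q⁴ = [[15, 3, 7, 8, 11], [3, 9, 11, 6, 1], [7, 11, 15, 8, 3], [8, 6, 8, 8, 6], [11, 1, 3, 6, 9]]
Q⁵ = [[18, 26, 34, 22, 10], [26, 4, 10, 14, 20], [34, 10, 18, 22, 26], [22, 14, 22, 16, 14], [10, 20, 26, 14, 4]]

26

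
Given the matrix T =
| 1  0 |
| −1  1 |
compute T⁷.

T = I + N where N = [[0, 0], [−1, 0]] is strictly lower-triangular, so N² = 0.
(I + N)⁷ = I + 7·N = [[1, 0], [−7, 1]].

[[1, 0], [−7, 1]]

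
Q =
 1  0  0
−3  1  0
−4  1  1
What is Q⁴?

[[1, 0, 0], [−12, 1, 0], [−34, 4, 1]]

Q = I + N where N = [[0, 0, 0], [−3, 0, 0], [−4, 1, 0]] is strictly lower-triangular, so N³ = 0.
(I + N)⁴ = I + 4·N + 6·N² = [[1, 0, 0], [−12, 1, 0], [−34, 4, 1]].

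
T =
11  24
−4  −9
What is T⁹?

[[59051, 118104], [−19684, −39369]]

tr T = 2 and det T = −3, so the characteristic polynomial is λ² − (2)λ + (−3) with roots −1 and 3.
Eigenvectors give P = [[−2, −3], [1, 1]] with P⁻¹ = [[1, 3], [−1, −2]], and T = P·diag(−1, 3)·P⁻¹.
Then T⁹ = P·diag(−1, 19683)·P⁻¹ = [[2, −59049], [−1, 19683]] · [[1, 3], [−1, −2]] = [[59051, 118104], [−19684, −39369]].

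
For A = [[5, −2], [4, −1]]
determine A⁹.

[[39365, −19682], [39364, −19681]]

tr A = 4 and det A = 3, so the characteristic polynomial is λ² − (4)λ + (3) with roots 3 and 1.
Eigenvectors give P = [[1, −1], [1, −2]] with P⁻¹ = [[2, −1], [1, −1]], and A = P·diag(3, 1)·P⁻¹.
Then A⁹ = P·diag(19683, 1)·P⁻¹ = [[19683, −1], [19683, −2]] · [[2, −1], [1, −1]] = [[39365, −19682], [39364, −19681]].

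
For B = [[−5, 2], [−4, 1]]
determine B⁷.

[[−4373, 2186], [−4372, 2185]]

tr B = −4 and det B = 3, so the characteristic polynomial is λ² − (−4)λ + (3) with roots −3 and −1.
Eigenvectors give P = [[−1, −1], [−1, −2]] with P⁻¹ = [[−2, 1], [1, −1]], and B = P·diag(−3, −1)·P⁻¹.
Then B⁷ = P·diag(−2187, −1)·P⁻¹ = [[2187, 1], [2187, 2]] · [[−2, 1], [1, −1]] = [[−4373, 2186], [−4372, 2185]].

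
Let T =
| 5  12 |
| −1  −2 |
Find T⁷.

[[509, 1524], [−127, −380]]

tr T = 3 and det T = 2, so the characteristic polynomial is λ² − (3)λ + (2) with roots 2 and 1.
Eigenvectors give P = [[−4, 3], [1, −1]] with P⁻¹ = [[−1, −3], [−1, −4]], and T = P·diag(2, 1)·P⁻¹.
Then T⁷ = P·diag(128, 1)·P⁻¹ = [[−512, 3], [128, −1]] · [[−1, −3], [−1, −4]] = [[509, 1524], [−127, −380]].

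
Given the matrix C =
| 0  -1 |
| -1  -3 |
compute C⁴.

[[10, 33], [33, 109]]

C² = [[1, 3], [3, 10]]
C³ = [[-3, -10], [-10, -33]]
C⁴ = [[10, 33], [33, 109]]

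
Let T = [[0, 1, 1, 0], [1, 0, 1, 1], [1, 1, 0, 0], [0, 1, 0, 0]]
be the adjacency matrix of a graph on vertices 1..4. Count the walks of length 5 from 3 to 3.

12

The number of length-5 walks from vertex 3 to vertex 3 is entry (3,3) of T⁵, where T is the adjacency matrix.
T² = [[2, 1, 1, 1], [1, 3, 1, 0], [1, 1, 2, 1], [1, 0, 1, 1]]
T³ = [[2, 4, 3, 1], [4, 2, 4, 3], [3, 4, 2, 1], [1, 3, 1, 0]]
T⁴ = [[7, 6, 6, 4], [6, 11, 6, 2], [6, 6, 7, 4], [4, 2, 4, 3]]
T⁵ = [[12, 17, 13, 6], [17, 14, 17, 11], [13, 17, 12, 6], [6, 11, 6, 2]]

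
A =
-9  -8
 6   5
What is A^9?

[[-78729, -78728], [59046, 59045]]

tr A = -4 and det A = 3, so the characteristic polynomial is λ² − (-4)λ + (3) with roots -1 and -3.
Eigenvectors give P = [[-1, 4], [1, -3]] with P⁻¹ = [[3, 4], [1, 1]], and A = P·diag(-1, -3)·P⁻¹.
Then A^9 = P·diag(-1, -19683)·P⁻¹ = [[1, -78732], [-1, 59049]] · [[3, 4], [1, 1]] = [[-78729, -78728], [59046, 59045]].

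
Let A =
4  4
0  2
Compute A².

[[16, 24], [0, 4]]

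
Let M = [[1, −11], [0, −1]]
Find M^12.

M² = I (check: tr M = 0 and det M = −1), so M^12 = I since 12 is even.

[[1, 0], [0, 1]]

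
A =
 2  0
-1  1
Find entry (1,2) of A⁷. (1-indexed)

0

tr A = 3 and det A = 2, so the characteristic polynomial is λ² − (3)λ + (2) with roots 2 and 1.
Eigenvectors give P = [[-1, 0], [1, 1]] with P⁻¹ = [[-1, 0], [1, 1]], and A = P·diag(2, 1)·P⁻¹.
Then A⁷ = P·diag(128, 1)·P⁻¹ = [[-128, 0], [128, 1]] · [[-1, 0], [1, 1]] = [[128, 0], [-127, 1]].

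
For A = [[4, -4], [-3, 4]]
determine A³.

A² = [[28, -32], [-24, 28]]
A³ = [[208, -240], [-180, 208]]

[[208, -240], [-180, 208]]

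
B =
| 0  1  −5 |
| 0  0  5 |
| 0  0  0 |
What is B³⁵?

[[0, 0, 0], [0, 0, 0], [0, 0, 0]]

B is strictly triangular, hence nilpotent: B³ = 0, so B³⁵ = 0.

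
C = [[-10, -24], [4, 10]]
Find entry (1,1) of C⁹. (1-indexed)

tr C = 0 and det C = -4, so the characteristic polynomial is λ² − (0)λ + (-4) with roots -2 and 2.
Eigenvectors give P = [[-3, 2], [1, -1]] with P⁻¹ = [[-1, -2], [-1, -3]], and C = P·diag(-2, 2)·P⁻¹.
Then C⁹ = P·diag(-512, 512)·P⁻¹ = [[1536, 1024], [-512, -512]] · [[-1, -2], [-1, -3]] = [[-2560, -6144], [1024, 2560]].

-2560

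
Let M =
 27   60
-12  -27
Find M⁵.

tr M = 0 and det M = -9, so the characteristic polynomial is λ² − (0)λ + (-9) with roots -3 and 3.
Eigenvectors give P = [[-2, 5], [1, -2]] with P⁻¹ = [[2, 5], [1, 2]], and M = P·diag(-3, 3)·P⁻¹.
Then M⁵ = P·diag(-243, 243)·P⁻¹ = [[486, 1215], [-243, -486]] · [[2, 5], [1, 2]] = [[2187, 4860], [-972, -2187]].

[[2187, 4860], [-972, -2187]]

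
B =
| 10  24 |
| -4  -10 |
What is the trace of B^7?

tr B = 0 and det B = -4, so the characteristic polynomial is λ² − (0)λ + (-4) with roots 2 and -2.
Eigenvectors give P = [[3, -2], [-1, 1]] with P⁻¹ = [[1, 2], [1, 3]], and B = P·diag(2, -2)·P⁻¹.
Then B^7 = P·diag(128, -128)·P⁻¹ = [[384, 256], [-128, -128]] · [[1, 2], [1, 3]] = [[640, 1536], [-256, -640]].

0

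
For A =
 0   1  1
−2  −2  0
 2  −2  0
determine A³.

[[8, 8, 0], [−8, 4, 4], [−8, −12, 4]]

A² = [[0, −4, 0], [4, 2, −2], [4, 6, 2]]
A³ = [[8, 8, 0], [−8, 4, 4], [−8, −12, 4]]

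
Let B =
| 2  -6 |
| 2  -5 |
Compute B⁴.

[[-44, 90], [-30, 61]]

tr B = -3 and det B = 2, so the characteristic polynomial is λ² − (-3)λ + (2) with roots -1 and -2.
Eigenvectors give P = [[2, -3], [1, -2]] with P⁻¹ = [[2, -3], [1, -2]], and B = P·diag(-1, -2)·P⁻¹.
Then B⁴ = P·diag(1, 16)·P⁻¹ = [[2, -48], [1, -32]] · [[2, -3], [1, -2]] = [[-44, 90], [-30, 61]].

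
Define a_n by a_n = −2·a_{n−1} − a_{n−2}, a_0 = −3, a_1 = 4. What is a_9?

With companion matrix B = [[−2, −1], [1, 0]], [a_n, a_{n−1}]ᵀ = B·[a_{n−1}, a_{n−2}]ᵀ, so [a_9, a_8]ᵀ = B⁸·[a_1, a_0]ᵀ.
B⁸ = [[9, 8], [−8, −7]], giving [a_9, a_8]ᵀ = [[12], [−11]].

12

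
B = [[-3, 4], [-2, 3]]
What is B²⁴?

B² = I (check: tr B = 0 and det B = -1), so B²⁴ = I since 24 is even.

[[1, 0], [0, 1]]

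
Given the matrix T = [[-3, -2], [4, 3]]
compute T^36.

[[1, 0], [0, 1]]

T² = I (check: tr T = 0 and det T = -1), so T^36 = I since 36 is even.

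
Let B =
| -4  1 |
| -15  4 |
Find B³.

[[-4, 1], [-15, 4]]

B² = I (check: tr B = 0 and det B = -1), so B³ = B since 3 is odd.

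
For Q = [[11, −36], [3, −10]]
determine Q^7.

[[515, −1548], [129, −388]]

tr Q = 1 and det Q = −2, so the characteristic polynomial is λ² − (1)λ + (−2) with roots 2 and −1.
Eigenvectors give P = [[4, 3], [1, 1]] with P⁻¹ = [[1, −3], [−1, 4]], and Q = P·diag(2, −1)·P⁻¹.
Then Q^7 = P·diag(128, −1)·P⁻¹ = [[512, −3], [128, −1]] · [[1, −3], [−1, 4]] = [[515, −1548], [129, −388]].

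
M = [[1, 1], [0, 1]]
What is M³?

M = I + N where N = [[0, 1], [0, 0]] is strictly upper-triangular, so N² = 0.
(I + N)³ = I + 3·N = [[1, 3], [0, 1]].

[[1, 3], [0, 1]]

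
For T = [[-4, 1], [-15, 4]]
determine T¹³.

[[-4, 1], [-15, 4]]

T² = I (check: tr T = 0 and det T = -1), so T¹³ = T since 13 is odd.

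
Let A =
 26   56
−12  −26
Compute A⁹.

tr A = 0 and det A = −4, so the characteristic polynomial is λ² − (0)λ + (−4) with roots 2 and −2.
Eigenvectors give P = [[7, −2], [−3, 1]] with P⁻¹ = [[1, 2], [3, 7]], and A = P·diag(2, −2)·P⁻¹.
Then A⁹ = P·diag(512, −512)·P⁻¹ = [[3584, 1024], [−1536, −512]] · [[1, 2], [3, 7]] = [[6656, 14336], [−3072, −6656]].

[[6656, 14336], [−3072, −6656]]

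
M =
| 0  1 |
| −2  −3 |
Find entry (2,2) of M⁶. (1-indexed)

127

tr M = −3 and det M = 2, so the characteristic polynomial is λ² − (−3)λ + (2) with roots −2 and −1.
Eigenvectors give P = [[−1, 1], [2, −1]] with P⁻¹ = [[1, 1], [2, 1]], and M = P·diag(−2, −1)·P⁻¹.
Then M⁶ = P·diag(64, 1)·P⁻¹ = [[−64, 1], [128, −1]] · [[1, 1], [2, 1]] = [[−62, −63], [126, 127]].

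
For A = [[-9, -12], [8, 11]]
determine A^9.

[[-39369, -59052], [39368, 59051]]

tr A = 2 and det A = -3, so the characteristic polynomial is λ² − (2)λ + (-3) with roots -1 and 3.
Eigenvectors give P = [[3, -1], [-2, 1]] with P⁻¹ = [[1, 1], [2, 3]], and A = P·diag(-1, 3)·P⁻¹.
Then A^9 = P·diag(-1, 19683)·P⁻¹ = [[-3, -19683], [2, 19683]] · [[1, 1], [2, 3]] = [[-39369, -59052], [39368, 59051]].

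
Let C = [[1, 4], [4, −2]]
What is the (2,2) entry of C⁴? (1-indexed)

C² = [[17, −4], [−4, 20]]
C³ = [[1, 76], [76, −56]]
C⁴ = [[305, −148], [−148, 416]]

416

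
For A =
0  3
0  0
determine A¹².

[[0, 0], [0, 0]]

A is strictly triangular, hence nilpotent: A² = 0, so A¹² = 0.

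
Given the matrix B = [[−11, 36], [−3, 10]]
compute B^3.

[[−35, 108], [−9, 28]]

tr B = −1 and det B = −2, so the characteristic polynomial is λ² − (−1)λ + (−2) with roots 1 and −2.
Eigenvectors give P = [[−3, 4], [−1, 1]] with P⁻¹ = [[1, −4], [1, −3]], and B = P·diag(1, −2)·P⁻¹.
Then B^3 = P·diag(1, −8)·P⁻¹ = [[−3, −32], [−1, −8]] · [[1, −4], [1, −3]] = [[−35, 108], [−9, 28]].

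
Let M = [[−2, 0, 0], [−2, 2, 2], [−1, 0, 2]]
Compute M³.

M² = [[4, 0, 0], [−2, 4, 8], [0, 0, 4]]
M³ = [[−8, 0, 0], [−12, 8, 24], [−4, 0, 8]]

[[−8, 0, 0], [−12, 8, 24], [−4, 0, 8]]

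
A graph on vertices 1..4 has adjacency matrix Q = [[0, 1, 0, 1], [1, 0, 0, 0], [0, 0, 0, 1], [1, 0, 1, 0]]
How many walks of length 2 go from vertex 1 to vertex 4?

0

The number of length-2 walks from vertex 1 to vertex 4 is entry (1,4) of Q^2, where Q is the adjacency matrix.
Q^2 = [[2, 0, 1, 0], [0, 1, 0, 1], [1, 0, 1, 0], [0, 1, 0, 2]]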